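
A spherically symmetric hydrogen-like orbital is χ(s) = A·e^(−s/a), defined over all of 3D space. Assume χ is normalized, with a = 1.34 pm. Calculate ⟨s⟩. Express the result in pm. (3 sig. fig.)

⟨s⟩ ≈ 2.01 pm

By definition ⟨s⟩ = ∫ s |χ(s)|² 4πs² ds.
Using ∫₀^∞ sⁿ e^(−αs) ds = n!/αⁿ⁺¹, evaluating both integrals, ⟨s⟩ = 3·a/2.
With a = 1.34, ⟨s⟩ = 2.010.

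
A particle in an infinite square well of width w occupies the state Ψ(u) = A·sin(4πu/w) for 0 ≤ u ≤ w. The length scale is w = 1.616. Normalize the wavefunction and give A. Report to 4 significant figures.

A ≈ 1.112

Require ∫ |Ψ|² du = 1 over the whole domain.
With ∫₀^w sin²(nπu/w) du = w/2, the integral (without the A² prefactor) comes out to w/2.
So A² = (w/2)^(−1).
Substituting w = 1.616 gives A² = 1.2376, so A = 1.1125.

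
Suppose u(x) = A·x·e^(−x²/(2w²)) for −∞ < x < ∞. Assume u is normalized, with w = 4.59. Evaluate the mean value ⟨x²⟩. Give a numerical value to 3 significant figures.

By definition ⟨x²⟩ = ∫ x^2 |u(x)|² dx.
Evaluating both integrals, ⟨x²⟩ = 3·w^2/2.
Putting w = 4.59 gives 31.60.

⟨x^2⟩ ≈ 31.6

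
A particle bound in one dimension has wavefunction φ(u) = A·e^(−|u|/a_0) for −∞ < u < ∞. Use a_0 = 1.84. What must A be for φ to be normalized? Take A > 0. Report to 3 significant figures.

We need A² ∫|f|² du = 1, taking the integral from −∞ to ∞.
With ∫₀^∞ u^0 e^(−αu) du = 0!/α^1, the integral (without the A² prefactor) comes out to a_0.
Setting this equal to 1 gives A² = 1/(a_0).
Plugging in a_0 = 1.84 yields A = 0.7372.

A ≈ 0.737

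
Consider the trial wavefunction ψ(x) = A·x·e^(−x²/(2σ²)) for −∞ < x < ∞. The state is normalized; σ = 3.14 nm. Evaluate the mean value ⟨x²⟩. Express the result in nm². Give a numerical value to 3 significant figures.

⟨x^2⟩ ≈ 14.8 nm^2

The expectation value is the |ψ|²-weighted average of x^2: ∫ x^2|ψ|² dx.
Differentiating ∫e^(−αx²) dx = √(π/α) under α to get the higher moments, evaluating both integrals, ⟨x²⟩ = 3·σ^2/2.
With σ = 3.14, ⟨x^2⟩ = 14.79.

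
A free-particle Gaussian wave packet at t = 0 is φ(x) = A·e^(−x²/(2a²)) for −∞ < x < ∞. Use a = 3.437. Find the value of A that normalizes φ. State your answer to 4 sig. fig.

Normalization requires ∫|φ|² dx = 1, integrated from −∞ to ∞.
Differentiating ∫e^(−αx²) dx = √(π/α) under α to get the higher moments, ∫|φ|² dx = A²·(√(π)·a).
Setting this equal to 1 gives A² = 1/(√(π)·a).
With a = 3.437: A² = 0.16415 and A = 0.40516.

A ≈ 0.4052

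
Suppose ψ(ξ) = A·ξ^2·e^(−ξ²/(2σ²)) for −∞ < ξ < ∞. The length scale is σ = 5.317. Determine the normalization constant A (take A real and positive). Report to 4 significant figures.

A ≈ 0.01331

The normalization condition is ∫|ψ|² dξ = 1 from −∞ to ∞.
With ψ = A·ξ^2·e^(−ξ²/(2σ²)), the integral evaluates to A²·[3·√(π)·σ^5/4].
Setting this equal to 1 gives A² = 1/(3·√(π)·σ^5/4).
Plugging in σ = 5.317 yields A = 0.013305.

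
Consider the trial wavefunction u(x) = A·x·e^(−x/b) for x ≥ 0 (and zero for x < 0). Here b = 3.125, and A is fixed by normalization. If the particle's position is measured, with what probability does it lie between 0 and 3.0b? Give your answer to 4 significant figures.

P = ∫_{0}^{3.0b} |u(x)|² dx.
Since A² = 1/(b^3/4), this is the region integral divided by the full normalization integral.
In terms of t = x/b (A² and the length scale cancel between numerator and denominator), P = [∫_{0}^{3.0} t^2·e^(-2·t) dt] / [∫_{0}^{∞} t^2·e^(-2·t) dt].
With ∫ t^2·e^(-2·t) dt = -(2·t^2 + 2·t + 1)·e^(-2·t)/4 + C, the region integral is 1/4 - 25·e^(-6)/4 and the full one is 1/4.
Evaluating gives P = 0.93803.

P ≈ 0.9380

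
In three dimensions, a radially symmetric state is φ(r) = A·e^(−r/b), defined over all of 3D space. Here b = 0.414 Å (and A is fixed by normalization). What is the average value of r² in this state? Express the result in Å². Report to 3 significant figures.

⟨r^2⟩ ≈ 0.514 Å^2

The expectation value is the |φ|²-weighted average of r^2: ∫ r^2|φ|² 4πr² dr.
Recall ∫₀^∞ r^m e^(−r/β) dr = m!·β^(m+1), since the A² factors cancel between numerator and denominator, ⟨r²⟩ = 3·b^2.
Putting b = 0.414 gives 0.5142.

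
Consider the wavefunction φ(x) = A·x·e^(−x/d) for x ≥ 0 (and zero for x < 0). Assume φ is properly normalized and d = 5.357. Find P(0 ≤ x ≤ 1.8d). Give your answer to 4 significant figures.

P ≈ 0.6973

The probability is P = ∫ |φ|² dx over [0, 1.8d].
Since A² = 1/(d^3/4), this is the region integral divided by the full normalization integral.
Substituting u = x/d, A² and the length scale cancel in the ratio: P = ∫_{0}^{1.8} u^2·e^(-2·u) du / ∫_{0}^{∞} u^2·e^(-2·u) du.
With ∫ u^2·e^(-2·u) du = -(2·u^2 + 2·u + 1)·e^(-2·u)/4 + C, the region integral is 1/4 - 277·e^(-18/5)/100 and the full one is 1/4.
Taking the ratio, P = 0.69725.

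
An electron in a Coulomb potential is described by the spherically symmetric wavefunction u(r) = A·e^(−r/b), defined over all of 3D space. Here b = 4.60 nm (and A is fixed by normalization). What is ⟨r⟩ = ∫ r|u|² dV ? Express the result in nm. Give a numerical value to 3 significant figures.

By definition ⟨r⟩ = ∫ r |u(r)|² 4πr² dr.
The ratio of the moment integral to the normalization integral gives ⟨r⟩ = 3·b/2.
With b = 4.60, ⟨r⟩ = 6.900.

⟨r⟩ ≈ 6.90 nm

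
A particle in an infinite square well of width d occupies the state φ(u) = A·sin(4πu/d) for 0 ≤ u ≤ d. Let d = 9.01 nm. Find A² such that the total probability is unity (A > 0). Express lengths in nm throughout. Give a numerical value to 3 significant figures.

Require ∫ |φ|² du = 1 over the whole domain.
With φ = A·sin(4πu/d), the integral evaluates to A²·[d/2].
Hence A² = 1/[d/2].
With d = 9.01: A² = 0.2220 and A = 0.4711.

A^2 ≈ 0.222 nm^(-1)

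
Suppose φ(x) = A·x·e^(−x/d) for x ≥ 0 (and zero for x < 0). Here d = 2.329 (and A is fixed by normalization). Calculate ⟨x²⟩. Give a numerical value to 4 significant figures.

⟨x²⟩ = ∫ x^2 |φ|² dx over the full domain.
The ratio of the moment integral to the normalization integral gives ⟨x²⟩ = 3·d^2.
Putting d = 2.329 gives 16.273.

⟨x^2⟩ ≈ 16.27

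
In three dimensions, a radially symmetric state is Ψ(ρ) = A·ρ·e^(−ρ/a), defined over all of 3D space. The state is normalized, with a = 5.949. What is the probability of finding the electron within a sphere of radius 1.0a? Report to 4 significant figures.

Integrate the radial probability density 4πρ²|Ψ|² over ρ ≤ 1.0a.
A² is fixed by ∫₀^∞ 4πρ²|Ψ|² dρ = 1, i.e. A² = (3·π·a^5)^(−1).
Substituting u = ρ/a, A², 4π and the length scale all cancel in the ratio: P = ∫_{0}^{1.0} u^4·e^(-2·u) du / ∫_{0}^{∞} u^4·e^(-2·u) du.
With ∫ u^4·e^(-2·u) du = -(u^4/2 + u^3 + 3·u^2/2 + 3·u/2 + 3/4)·e^(-2·u) + C, the region integral is 3/4 - 21·e^(-2)/4 and the full one is 3/4.
The region integral divided by the full integral gives P = 0.052653.

P ≈ 0.05265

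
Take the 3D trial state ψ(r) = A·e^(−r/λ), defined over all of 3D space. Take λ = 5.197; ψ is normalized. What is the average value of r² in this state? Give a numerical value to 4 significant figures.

⟨r^2⟩ ≈ 81.03

By definition ⟨r²⟩ = ∫ r^2 |ψ(r)|² 4πr² dr.
Evaluating both integrals, ⟨r²⟩ = 3·λ^2.
Putting λ = 5.197 gives 81.026.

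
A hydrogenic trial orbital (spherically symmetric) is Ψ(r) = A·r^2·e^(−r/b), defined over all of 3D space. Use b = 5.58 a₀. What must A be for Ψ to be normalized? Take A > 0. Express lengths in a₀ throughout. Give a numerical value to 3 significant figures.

A ≈ 0.000290 a₀^(-7/2)

The normalization condition is ∫|Ψ|² 4πr² dr = 1 from 0 to ∞.
With ∫₀^∞ r^6 e^(−αr) dr = 6!/α^7, ∫|Ψ|² 4πr² dr = A²·(45·π·b^7/2).
Hence A² = 1/[45·π·b^7/2].
Plugging in b = 5.58 yields A = 0.0002898.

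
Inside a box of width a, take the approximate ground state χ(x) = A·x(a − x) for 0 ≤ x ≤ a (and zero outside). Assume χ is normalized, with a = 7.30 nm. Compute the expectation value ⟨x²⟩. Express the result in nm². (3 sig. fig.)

The expectation value is the |χ|²-weighted average of x^2: ∫ x^2|χ|² dx.
Expanding the polynomial and integrating term by term, since the A² factors cancel between numerator and denominator, ⟨x²⟩ = 2·a^2/7.
Putting a = 7.30 gives 15.23.

⟨x^2⟩ ≈ 15.2 nm^2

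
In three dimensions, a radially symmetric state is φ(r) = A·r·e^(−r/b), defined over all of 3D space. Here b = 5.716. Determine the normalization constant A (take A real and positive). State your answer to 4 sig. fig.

A ≈ 0.004170

We need A² ∫|f|² 4πr² dr = 1, taking the integral from 0 to ∞.
The angular integral contributes 4π, leaving ∫₀^∞ r²|φ|² dr.
With ∫₀^∞ r^4 e^(−αr) dr = 4!/α^5, with φ = A·r·e^(−r/b), the integral evaluates to A²·[3·π·b^5].
So A² = (3·π·b^5)^(−1).
With b = 5.716: A² = 0.000017389 and A = 0.0041700.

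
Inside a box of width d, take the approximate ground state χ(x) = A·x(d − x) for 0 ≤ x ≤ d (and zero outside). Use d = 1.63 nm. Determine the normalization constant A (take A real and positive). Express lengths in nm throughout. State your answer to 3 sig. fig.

A ≈ 1.61 nm^(-5/2)

Normalization requires ∫|χ|² dx = 1, integrated from 0 to d.
Expanding the polynomial and integrating term by term, ∫|χ|² dx = A²·(d^5/30).
Setting this equal to 1 gives A² = 1/(d^5/30).
With d = 1.63: A² = 2.607 and A = 1.615.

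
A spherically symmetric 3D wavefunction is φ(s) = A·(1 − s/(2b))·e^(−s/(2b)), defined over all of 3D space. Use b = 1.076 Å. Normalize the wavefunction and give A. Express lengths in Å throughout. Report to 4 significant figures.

We need A² ∫|f|² 4πs² ds = 1, taking the integral from 0 to ∞.
With ∫₀^∞ s^4 e^(−αs) ds = 4!/α^5, ∫|φ|² 4πs² ds = A²·(8·π·b^3).
Hence A² = 1/[8·π·b^3].
Plugging in b = 1.076 yields A = 0.17872.

A ≈ 0.1787 Å^(-3/2)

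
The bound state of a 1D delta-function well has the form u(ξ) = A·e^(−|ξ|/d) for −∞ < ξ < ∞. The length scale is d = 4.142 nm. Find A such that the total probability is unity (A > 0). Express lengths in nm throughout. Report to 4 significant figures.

We need A² ∫|f|² dξ = 1, taking the integral from −∞ to ∞.
Carrying out the integral gives A² · d.
So A² = (d)^(−1).
Plugging in d = 4.142 yields A = 0.49135.

A ≈ 0.4914 nm^(-1/2)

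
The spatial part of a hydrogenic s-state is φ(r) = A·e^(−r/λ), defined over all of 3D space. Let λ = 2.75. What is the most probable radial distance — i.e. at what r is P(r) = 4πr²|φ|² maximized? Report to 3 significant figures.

Differentiate P(r) = 4πr²|φ|² with respect to r and set to zero.
This gives r = λ.
With λ = 2.75, the most probable radial distance is 2.750.

r ≈ 2.75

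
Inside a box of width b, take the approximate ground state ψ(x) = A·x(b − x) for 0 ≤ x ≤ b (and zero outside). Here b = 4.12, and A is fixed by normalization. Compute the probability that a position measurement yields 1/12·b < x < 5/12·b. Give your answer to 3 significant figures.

P ≈ 0.342

The probability is P = ∫ |ψ|² dx over [1/12·b, 5/12·b].
Since A² = 1/(b^5/30), this is the region integral divided by the full normalization integral.
In terms of u = x/b (A² and the length scale cancel between numerator and denominator), P = [∫_{1/12}^{5/12} u^2·(1 - u)^2 du] / [∫_{0}^{1} u^2·(1 - u)^2 du].
An antiderivative of u^2·(1 - u)^2 is u^3·(6·u^2 - 15·u + 10)/30; evaluating from 1/12 to 5/12 gives ≈ 0.011384, while the full integral is 1/30.
Taking the ratio, P = 0.3415.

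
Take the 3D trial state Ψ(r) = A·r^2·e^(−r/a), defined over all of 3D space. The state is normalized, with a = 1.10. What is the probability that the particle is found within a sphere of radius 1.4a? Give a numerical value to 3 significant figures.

P = ∫ |Ψ|² 4πr² dr over r ≤ 1.4a.
A² is fixed by ∫₀^∞ 4πr²|Ψ|² dr = 1, i.e. A² = (45·π·a^7/2)^(−1).
Let u = r/a; then A², 4π and the length scale all cancel, so P = ∫_{0}^{1.4} u^6·e^(-2·u) du ÷ ∫_{0}^{∞} u^6·e^(-2·u) du.
With ∫ u^6·e^(-2·u) du = -(4·u^6 + 12·u^5 + 30·u^4 + 60·u^3 + 90·u^2 + 90·u + 45)·e^(-2·u)/8 + C, the region integral is ≈ 0.13731 and the full one is 45/8.
The region integral divided by the full integral gives P = 0.02441.

P ≈ 0.0244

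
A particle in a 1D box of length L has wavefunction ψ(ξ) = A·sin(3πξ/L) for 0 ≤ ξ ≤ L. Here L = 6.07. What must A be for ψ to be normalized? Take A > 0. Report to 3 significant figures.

A ≈ 0.574

We need A² ∫|f|² dξ = 1, taking the integral from 0 to L.
Carrying out the integral gives A² · L/2.
Hence A² = 1/[L/2].
With L = 6.07: A² = 0.3295 and A = 0.5740.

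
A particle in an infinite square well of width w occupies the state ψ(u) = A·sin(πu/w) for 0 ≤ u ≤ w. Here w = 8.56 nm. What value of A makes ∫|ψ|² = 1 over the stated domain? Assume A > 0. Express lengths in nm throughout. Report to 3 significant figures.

A ≈ 0.483 nm^(-1/2)

Normalization requires ∫|ψ|² du = 1, integrated from 0 to w.
With ψ = A·sin(πu/w), the integral evaluates to A²·[w/2].
So A² = (w/2)^(−1).
With w = 8.56: A² = 0.2336 and A = 0.4834.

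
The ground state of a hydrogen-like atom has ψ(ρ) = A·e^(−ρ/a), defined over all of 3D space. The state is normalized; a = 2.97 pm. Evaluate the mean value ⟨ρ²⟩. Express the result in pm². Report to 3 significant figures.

⟨ρ^2⟩ ≈ 26.5 pm^2

⟨ρ²⟩ = ∫ ρ^2 |ψ|² 4πρ² dρ over the full domain.
Using ∫₀^∞ ρⁿ e^(−αρ) dρ = n!/αⁿ⁺¹, the ratio of the moment integral to the normalization integral gives ⟨ρ²⟩ = 3·a^2.
Putting a = 2.97 gives 26.46.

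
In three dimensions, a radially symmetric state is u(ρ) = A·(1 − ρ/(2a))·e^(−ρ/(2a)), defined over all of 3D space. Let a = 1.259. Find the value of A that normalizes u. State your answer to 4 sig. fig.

A ≈ 0.1412

The normalization condition is ∫|u|² 4πρ² dρ = 1 from 0 to ∞.
(Spherical symmetry: dV = 4πρ² dρ.)
The integral (without the A² prefactor) comes out to 8·π·a^3.
Setting this equal to 1 gives A² = 1/(8·π·a^3).
Substituting a = 1.259 gives A² = 0.019938, so A = 0.14120.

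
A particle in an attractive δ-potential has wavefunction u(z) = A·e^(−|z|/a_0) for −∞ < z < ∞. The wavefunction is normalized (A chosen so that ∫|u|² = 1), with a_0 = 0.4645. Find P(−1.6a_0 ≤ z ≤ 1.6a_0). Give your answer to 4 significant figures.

P ≈ 0.9592

|u|² is the probability density, so P = ∫_{−1.6a_0}^{1.6a_0} |u|² dz.
With A² fixed by ∫|u|² = 1, i.e. A² = (a_0)^(−1), substitute and integrate.
By symmetry take twice the z ≥ 0 contribution in numerator and denominator; the 2's cancel. Substituting t = z/a_0, A² and the length scale cancel in the ratio: P = ∫_{0}^{1.6} e^(-2·t) dt / ∫_{0}^{∞} e^(-2·t) dt.
An antiderivative of e^(-2·t) is -e^(-2·t)/2; evaluating from 0 to 1.6 gives 1/2 - e^(-16/5)/2, while the full integral is 1/2.
Evaluating gives P = 0.95924.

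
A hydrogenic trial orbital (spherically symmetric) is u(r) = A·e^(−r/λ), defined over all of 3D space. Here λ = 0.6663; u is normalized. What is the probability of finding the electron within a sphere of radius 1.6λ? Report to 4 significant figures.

P ≈ 0.6201

With dV = 4πr²dr, the probability is ∫|u|² dV over r ≤ 1.6λ.
The full normalization integral is A²·[π·λ^3] = 1, fixing A².
Let t = r/λ; then A², 4π and the length scale all cancel, so P = ∫_{0}^{1.6} t^2·e^(-2·t) dt ÷ ∫_{0}^{∞} t^2·e^(-2·t) dt.
An antiderivative of t^2·e^(-2·t) is -(2·t^2 + 2·t + 1)·e^(-2·t)/4; evaluating from 0 to 1.6 gives 1/4 - 233·e^(-16/5)/100, while the full integral is 1/4.
Taking the ratio yields P = 0.62010.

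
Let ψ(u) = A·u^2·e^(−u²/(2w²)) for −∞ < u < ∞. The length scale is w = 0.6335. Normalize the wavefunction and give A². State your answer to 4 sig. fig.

A^2 ≈ 7.373

Require ∫ |ψ|² du = 1 over the whole domain.
Differentiating ∫e^(−αu²) du = √(π/α) under α to get the higher moments, with ψ = A·u^2·e^(−u²/(2w²)), the integral evaluates to A²·[3·√(π)·w^5/4].
Setting this equal to 1 gives A² = 1/(3·√(π)·w^5/4).
Plugging in w = 0.6335 yields A = 2.7153.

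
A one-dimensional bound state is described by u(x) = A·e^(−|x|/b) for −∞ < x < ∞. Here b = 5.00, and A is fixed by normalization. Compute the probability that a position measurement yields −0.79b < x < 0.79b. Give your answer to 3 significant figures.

P ≈ 0.794

|u|² is the probability density, so P = ∫_{−0.79b}^{0.79b} |u|² dx.
Since A² = 1/(b), this is the region integral divided by the full normalization integral.
Both integrals are even about x = 0, so only the x ≥ 0 halves are needed (the factors of 2 cancel). In terms of t = x/b (A² and the length scale cancel between numerator and denominator), P = [∫_{0}^{0.79} e^(-2·t) dt] / [∫_{0}^{∞} e^(-2·t) dt].
Using ∫ e^(-2·t) dt = -e^(-2·t)/2, the numerator is 1/2 - e^(-79/50)/2 and the denominator is 1/2.
The result is P = 0.7940.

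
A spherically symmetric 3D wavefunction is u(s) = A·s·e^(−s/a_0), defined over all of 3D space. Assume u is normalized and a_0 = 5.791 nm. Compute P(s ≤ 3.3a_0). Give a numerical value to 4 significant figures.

P ≈ 0.7873

Integrate the radial probability density 4πs²|u|² over s ≤ 3.3a_0.
Normalization gives A² = 1/(3·π·a_0^5).
Substituting t = s/a_0, A², 4π and the length scale all cancel in the ratio: P = ∫_{0}^{3.3} t^4·e^(-2·t) dt / ∫_{0}^{∞} t^4·e^(-2·t) dt.
Using ∫ t^4·e^(-2·t) dt = -(t^4/2 + t^3 + 3·t^2/2 + 3·t/2 + 3/4)·e^(-2·t), the numerator is ≈ 0.590472 and the denominator is 3/4.
Taking the ratio yields P = 0.78730.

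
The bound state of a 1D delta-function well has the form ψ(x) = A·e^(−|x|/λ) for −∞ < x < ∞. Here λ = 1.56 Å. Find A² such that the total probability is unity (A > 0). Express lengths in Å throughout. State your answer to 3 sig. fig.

Require ∫ |ψ|² dx = 1 over the whole domain.
Recall ∫₀^∞ x^m e^(−x/β) dx = m!·β^(m+1), with ψ = A·e^(−|x|/λ), the integral evaluates to A²·[λ].
Setting this equal to 1 gives A² = 1/(λ).
Plugging in λ = 1.56 yields A = 0.8006.

A^2 ≈ 0.641 Å^(-1)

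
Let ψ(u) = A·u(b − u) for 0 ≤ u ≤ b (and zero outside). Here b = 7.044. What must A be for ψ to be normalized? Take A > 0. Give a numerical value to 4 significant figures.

A ≈ 0.04159

We need A² ∫|f|² du = 1, taking the integral from 0 to b.
Expanding the polynomial and integrating term by term, with ψ = A·u(b − u), the integral evaluates to A²·[b^5/30].
So A² = (b^5/30)^(−1).
Plugging in b = 7.044 yields A = 0.041592.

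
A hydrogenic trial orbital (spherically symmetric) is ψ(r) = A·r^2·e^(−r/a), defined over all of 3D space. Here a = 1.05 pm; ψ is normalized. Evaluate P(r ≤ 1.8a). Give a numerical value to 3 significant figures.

P ≈ 0.0733

With dV = 4πr²dr, the probability is ∫|ψ|² dV over r ≤ 1.8a.
The full normalization integral is A²·[45·π·a^7/2] = 1, fixing A².
Let u = r/a; then A², 4π and the length scale all cancel, so P = ∫_{0}^{1.8} u^6·e^(-2·u) du ÷ ∫_{0}^{∞} u^6·e^(-2·u) du.
With ∫ u^6·e^(-2·u) du = -(4·u^6 + 12·u^5 + 30·u^4 + 60·u^3 + 90·u^2 + 90·u + 45)·e^(-2·u)/8 + C, the region integral is ≈ 0.41216 and the full one is 45/8.
The region integral divided by the full integral gives P = 0.07327.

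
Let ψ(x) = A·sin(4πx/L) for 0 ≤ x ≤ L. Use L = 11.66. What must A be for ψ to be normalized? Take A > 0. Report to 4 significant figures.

A ≈ 0.4142

We need A² ∫|f|² dx = 1, taking the integral from 0 to L.
∫|ψ|² dx = A²·(L/2).
Substituting L = 11.66 gives A² = 0.17153, so A = 0.41416.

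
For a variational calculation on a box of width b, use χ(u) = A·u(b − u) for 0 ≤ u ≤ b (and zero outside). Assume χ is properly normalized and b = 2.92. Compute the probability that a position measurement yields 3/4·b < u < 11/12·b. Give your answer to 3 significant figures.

The probability is P = ∫ |χ|² du over [3/4·b, 11/12·b].
With A² fixed by ∫|χ|² = 1, i.e. A² = (b^5/30)^(−1), substitute and integrate.
Let t = u/b; then A² and the length scale cancel, so P = ∫_{3/4}^{11/12} t^2·(1 - t)^2 dt ÷ ∫_{0}^{1} t^2·(1 - t)^2 dt.
With ∫ t^2·(1 - t)^2 dt = t^3·(6·t^2 - 15·t + 10)/30 + C, the region integral is ≈ 0.0032809 and the full one is 1/30.
This works out to P = 0.09843.

P ≈ 0.0984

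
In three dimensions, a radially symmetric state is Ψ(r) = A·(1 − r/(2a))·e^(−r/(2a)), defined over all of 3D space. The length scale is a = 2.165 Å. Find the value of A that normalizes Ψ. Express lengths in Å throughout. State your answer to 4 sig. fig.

We need A² ∫|f|² 4πr² dr = 1, taking the integral from 0 to ∞.
The angular integral contributes 4π, leaving ∫₀^∞ r²|Ψ|² dr.
Carrying out the integral gives A² · 8·π·a^3.
Plugging in a = 2.165 yields A = 0.062617.

A ≈ 0.06262 Å^(-3/2)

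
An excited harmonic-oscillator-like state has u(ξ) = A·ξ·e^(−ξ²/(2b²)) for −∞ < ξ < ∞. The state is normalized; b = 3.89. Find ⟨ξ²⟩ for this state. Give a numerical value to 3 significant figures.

⟨ξ²⟩ = ∫ ξ^2 |u|² dξ over the full domain.
Since the A² factors cancel between numerator and denominator, ⟨ξ²⟩ = 3·b^2/2.
Putting b = 3.89 gives 22.70.

⟨ξ^2⟩ ≈ 22.7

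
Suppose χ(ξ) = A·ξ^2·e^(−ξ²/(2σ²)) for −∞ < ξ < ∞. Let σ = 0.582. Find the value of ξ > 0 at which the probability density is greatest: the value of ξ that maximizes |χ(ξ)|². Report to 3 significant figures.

ξ ≈ 0.823

Set d/dξ [|χ(ξ)|²] = 0 and solve for ξ > 0.
Solving yields ξ = √(2)·σ.
With σ = 0.582, the value of ξ > 0 at which the probability density is greatest is 0.8231.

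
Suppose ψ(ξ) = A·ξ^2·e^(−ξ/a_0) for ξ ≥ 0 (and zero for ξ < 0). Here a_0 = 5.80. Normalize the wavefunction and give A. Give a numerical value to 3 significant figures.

A ≈ 0.0143

Require ∫ |ψ|² dξ = 1 over the whole domain.
With ψ = A·ξ^2·e^(−ξ/a_0), the integral evaluates to A²·[3·a_0^5/4].
Substituting a_0 = 5.80 gives A² = 0.0002031, so A = 0.01425.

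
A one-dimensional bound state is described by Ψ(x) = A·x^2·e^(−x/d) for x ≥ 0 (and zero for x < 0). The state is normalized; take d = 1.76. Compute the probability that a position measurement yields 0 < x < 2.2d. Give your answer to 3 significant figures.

P = ∫_{0}^{2.2d} |Ψ(x)|² dx.
The normalization integral ∫|Ψ|²dx over the whole domain equals 3·d^5/4·A², and A² cancels in the ratio.
Substituting u = x/d, A² and the length scale cancel in the ratio: P = ∫_{0}^{2.2} u^4·e^(-2·u) du / ∫_{0}^{∞} u^4·e^(-2·u) du.
Using ∫ u^4·e^(-2·u) du = -(u^4/2 + u^3 + 3·u^2/2 + 3·u/2 + 3/4)·e^(-2·u), the numerator is ≈ 0.33661 and the denominator is 3/4.
This works out to P = 0.4488.

P ≈ 0.449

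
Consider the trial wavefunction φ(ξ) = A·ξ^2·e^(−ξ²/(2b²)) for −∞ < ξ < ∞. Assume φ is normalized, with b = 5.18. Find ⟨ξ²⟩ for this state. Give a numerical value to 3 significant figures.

⟨ξ^2⟩ ≈ 67.1

The expectation value is the |φ|²-weighted average of ξ^2: ∫ ξ^2|φ|² dξ.
Using the Gaussian integral ∫_{−∞}^{∞} e^(−αξ²) dξ = √(π/α), evaluating both integrals, ⟨ξ²⟩ = 5·b^2/2.
Putting b = 5.18 gives 67.08.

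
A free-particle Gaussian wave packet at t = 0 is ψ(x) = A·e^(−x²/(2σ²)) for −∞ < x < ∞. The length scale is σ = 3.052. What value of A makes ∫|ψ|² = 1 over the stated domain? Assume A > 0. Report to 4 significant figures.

The normalization condition is ∫|ψ|² dx = 1 from −∞ to ∞.
With ∫_{−∞}^{∞} x^(2m) e^(−αx²) dx = (2m−1)!!·√π / (2^m α^(m+1/2)), ∫|ψ|² dx = A²·(√(π)·σ).
Substituting σ = 3.052 gives A² = 0.18486, so A = 0.42995.

A ≈ 0.4300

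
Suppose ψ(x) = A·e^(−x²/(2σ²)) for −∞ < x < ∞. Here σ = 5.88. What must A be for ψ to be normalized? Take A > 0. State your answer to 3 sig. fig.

A ≈ 0.310

Normalization requires ∫|ψ|² dx = 1, integrated from −∞ to ∞.
Using the Gaussian integral ∫_{−∞}^{∞} e^(−αx²) dx = √(π/α), ∫|ψ|² dx = A²·(√(π)·σ).
Plugging in σ = 5.88 yields A = 0.3098.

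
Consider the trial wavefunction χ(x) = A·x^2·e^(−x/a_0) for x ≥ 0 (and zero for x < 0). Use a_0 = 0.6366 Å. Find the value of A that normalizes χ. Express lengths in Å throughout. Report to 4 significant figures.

A ≈ 3.571 Å^(-5/2)

Normalization requires ∫|χ|² dx = 1, integrated from 0 to ∞.
∫|χ|² dx = A²·(3·a_0^5/4).
Hence A² = 1/[3·a_0^5/4].
With a_0 = 0.6366: A² = 12.753 and A = 3.5711.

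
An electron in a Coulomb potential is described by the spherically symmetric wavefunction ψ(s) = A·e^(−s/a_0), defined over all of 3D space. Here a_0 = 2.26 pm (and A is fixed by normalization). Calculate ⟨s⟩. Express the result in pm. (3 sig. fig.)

⟨s⟩ ≈ 3.39 pm

⟨s⟩ = ∫ s |ψ|² 4πs² ds over the full domain.
Recall ∫₀^∞ s^m e^(−s/β) ds = m!·β^(m+1), since the A² factors cancel between numerator and denominator, ⟨s⟩ = 3·a_0/2.
Putting a_0 = 2.26 gives 3.390.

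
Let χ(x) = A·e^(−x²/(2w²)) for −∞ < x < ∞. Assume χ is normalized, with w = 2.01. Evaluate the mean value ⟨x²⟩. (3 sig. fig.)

⟨x^2⟩ ≈ 2.02

By definition ⟨x²⟩ = ∫ x^2 |χ(x)|² dx.
With ∫_{−∞}^{∞} x^(2m) e^(−αx²) dx = (2m−1)!!·√π / (2^m α^(m+1/2)), since the A² factors cancel between numerator and denominator, ⟨x²⟩ = w^2/2.
Putting w = 2.01 gives 2.020.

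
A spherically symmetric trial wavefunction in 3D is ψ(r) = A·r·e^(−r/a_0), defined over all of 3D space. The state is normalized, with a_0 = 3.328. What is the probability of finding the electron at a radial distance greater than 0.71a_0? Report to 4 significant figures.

P = ∫ |ψ|² 4πr² dr over r > 0.71a_0.
The full normalization integral is A²·[3·π·a_0^5] = 1, fixing A².
In terms of u = r/a_0 (A², 4π and the length scale all cancel between numerator and denominator), P = [∫_{0.71}^{∞} u^4·e^(-2·u) du] / [∫_{0}^{∞} u^4·e^(-2·u) du].
Using ∫ u^4·e^(-2·u) du = -(u^4/2 + u^3 + 3·u^2/2 + 3·u/2 + 3/4)·e^(-2·u), the numerator is ≈ 0.738707 and the denominator is 3/4.
Taking the ratio yields P = 0.98494.

P ≈ 0.9849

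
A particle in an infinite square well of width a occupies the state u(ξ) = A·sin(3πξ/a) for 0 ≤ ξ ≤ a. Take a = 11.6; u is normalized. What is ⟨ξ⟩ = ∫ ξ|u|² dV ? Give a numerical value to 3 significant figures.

⟨ξ⟩ ≈ 5.80

The expectation value is the |u|²-weighted average of ξ: ∫ ξ|u|² dξ.
Using sin²θ = (1 − cos 2θ)/2, the ratio of the moment integral to the normalization integral gives ⟨ξ⟩ = a/2.
Putting a = 11.6 gives 5.800.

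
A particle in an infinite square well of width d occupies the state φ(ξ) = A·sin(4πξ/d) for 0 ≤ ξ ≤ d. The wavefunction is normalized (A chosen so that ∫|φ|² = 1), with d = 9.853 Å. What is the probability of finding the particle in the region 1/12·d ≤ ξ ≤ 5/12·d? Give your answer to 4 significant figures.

P = ∫_{1/12·d}^{5/12·d} |φ(ξ)|² dξ.
The normalization integral ∫|φ|²dξ over the whole domain equals d/2·A², and A² cancels in the ratio.
In terms of u = ξ/d (A² and the length scale cancel between numerator and denominator), P = [∫_{1/12}^{5/12} sin(4·π·u)^2 du] / [∫_{0}^{1} sin(4·π·u)^2 du].
Using ∫ sin(4·π·u)^2 du = u/2 - sin(4·π·u)·cos(4·π·u)/(8·π), the numerator is √(3)/(16·π) + 1/6 and the denominator is 1/2.
The result is P = (√(3)/8 + π/3)/π.

P ≈ 0.4022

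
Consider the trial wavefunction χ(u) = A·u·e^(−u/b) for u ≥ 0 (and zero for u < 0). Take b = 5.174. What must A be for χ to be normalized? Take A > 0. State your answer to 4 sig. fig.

A ≈ 0.1699

We need A² ∫|f|² du = 1, taking the integral from 0 to ∞.
∫|χ|² du = A²·(b^3/4).
With b = 5.174: A² = 0.028879 and A = 0.16994.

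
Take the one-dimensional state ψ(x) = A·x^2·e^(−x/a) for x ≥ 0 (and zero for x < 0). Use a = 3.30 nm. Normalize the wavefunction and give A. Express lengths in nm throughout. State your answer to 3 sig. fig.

The normalization condition is ∫|ψ|² dx = 1 from 0 to ∞.
Recall ∫₀^∞ x^m e^(−x/β) dx = m!·β^(m+1), the integral (without the A² prefactor) comes out to 3·a^5/4.
Hence A² = 1/[3·a^5/4].
Plugging in a = 3.30 yields A = 0.05837.

A ≈ 0.0584 nm^(-5/2)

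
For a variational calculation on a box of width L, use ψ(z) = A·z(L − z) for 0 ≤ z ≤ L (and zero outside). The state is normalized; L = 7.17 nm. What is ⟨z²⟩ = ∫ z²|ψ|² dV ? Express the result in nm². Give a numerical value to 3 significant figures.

By definition ⟨z²⟩ = ∫ z^2 |ψ(z)|² dz.
Expanding the polynomial and integrating term by term, evaluating both integrals, ⟨z²⟩ = 2·L^2/7.
Putting L = 7.17 gives 14.69.

⟨z^2⟩ ≈ 14.7 nm^2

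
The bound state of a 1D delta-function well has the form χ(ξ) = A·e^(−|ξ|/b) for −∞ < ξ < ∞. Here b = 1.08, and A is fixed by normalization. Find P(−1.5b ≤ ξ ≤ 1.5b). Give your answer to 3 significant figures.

|χ|² is the probability density, so P = ∫_{−1.5b}^{1.5b} |χ|² dξ.
The normalization integral ∫|χ|²dξ over the whole domain equals b·A², and A² cancels in the ratio.
Both integrals are even about ξ = 0, so only the ξ ≥ 0 halves are needed (the factors of 2 cancel). Let u = ξ/b; then A² and the length scale cancel, so P = ∫_{0}^{1.5} e^(-2·u) du ÷ ∫_{0}^{∞} e^(-2·u) du.
With ∫ e^(-2·u) du = -e^(-2·u)/2 + C, the region integral is 1/2 - e^(-3)/2 and the full one is 1/2.
This works out to P = 0.9502.

P ≈ 0.950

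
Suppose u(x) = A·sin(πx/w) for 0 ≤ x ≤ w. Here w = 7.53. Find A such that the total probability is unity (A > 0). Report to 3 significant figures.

Normalization requires ∫|u|² dx = 1, integrated from 0 to w.
With ∫₀^w sin²(nπx/w) dx = w/2, carrying out the integral gives A² · w/2.
With w = 7.53: A² = 0.2656 and A = 0.5154.

A ≈ 0.515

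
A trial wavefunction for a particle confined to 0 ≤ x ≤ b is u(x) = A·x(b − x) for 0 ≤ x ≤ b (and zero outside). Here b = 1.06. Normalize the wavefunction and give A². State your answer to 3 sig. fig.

We need A² ∫|f|² dx = 1, taking the integral from 0 to b.
∫|u|² dx = A²·(b^5/30).
So A² = (b^5/30)^(−1).
Plugging in b = 1.06 yields A = 4.735.

A^2 ≈ 22.4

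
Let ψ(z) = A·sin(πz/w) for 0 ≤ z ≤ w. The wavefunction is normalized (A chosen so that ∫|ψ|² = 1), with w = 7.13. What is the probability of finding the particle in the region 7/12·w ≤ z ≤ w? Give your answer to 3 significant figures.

P ≈ 0.337

|ψ|² is the probability density, so P = ∫_{7/12·w}^{w} |ψ|² dz.
With A² fixed by ∫|ψ|² = 1, i.e. A² = (w/2)^(−1), substitute and integrate.
In terms of u = z/w (A² and the length scale cancel between numerator and denominator), P = [∫_{7/12}^{1} sin(π·u)^2 du] / [∫_{0}^{1} sin(π·u)^2 du].
Using ∫ sin(π·u)^2 du = u/2 - sin(2·π·u)/(4·π), the numerator is 5/24 - 1/(8·π) and the denominator is 1/2.
Evaluating gives P = (-3 + 5·π)/(12·π).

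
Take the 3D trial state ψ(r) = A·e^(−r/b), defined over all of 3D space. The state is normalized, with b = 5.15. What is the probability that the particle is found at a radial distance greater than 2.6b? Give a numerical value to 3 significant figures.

P = ∫ |ψ|² 4πr² dr over r > 2.6b.
A² is fixed by ∫₀^∞ 4πr²|ψ|² dr = 1, i.e. A² = (π·b^3)^(−1).
Let u = r/b; then A², 4π and the length scale all cancel, so P = ∫_{2.6}^{∞} u^2·e^(-2·u) du ÷ ∫_{0}^{∞} u^2·e^(-2·u) du.
An antiderivative of u^2·e^(-2·u) is -(2·u^2 + 2·u + 1)·e^(-2·u)/4; evaluating from 2.6 to ∞ gives 493·e^(-26/5)/100, while the full integral is 1/4.
Taking the ratio yields P = 0.1088.

P ≈ 0.109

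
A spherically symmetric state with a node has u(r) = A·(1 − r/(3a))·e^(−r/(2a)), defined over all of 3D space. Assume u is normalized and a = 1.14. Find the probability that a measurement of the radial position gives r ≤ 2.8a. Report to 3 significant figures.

P ≈ 0.353

Integrate the radial probability density 4πr²|u|² over r ≤ 2.8a.
Normalization gives A² = 1/(8·π·a^3/3).
Substituting t = r/a, A², 4π and the length scale all cancel in the ratio: P = ∫_{0}^{2.8} t^2·(1 - t/3)^2·e^(-t) dt / ∫_{0}^{∞} t^2·(1 - t/3)^2·e^(-t) dt.
An antiderivative of t^2·(1 - t/3)^2·e^(-t) is (-t^4 + 2·t^3 - 3·t^2 - 6·t - 6)·e^(-t)/9; evaluating from 0 to 2.8 gives ≈ 0.23504, while the full integral is 2/3.
This evaluates to P = 0.3526.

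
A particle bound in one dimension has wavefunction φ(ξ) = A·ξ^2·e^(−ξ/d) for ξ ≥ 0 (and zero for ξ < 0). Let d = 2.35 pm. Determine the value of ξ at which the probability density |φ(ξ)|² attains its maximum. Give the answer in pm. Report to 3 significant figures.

The maximum of |φ(ξ)|² occurs where its derivative vanishes.
This gives ξ = 2·d.
With d = 2.35, the most probable position is 4.700 pm.

ξ ≈ 4.70 pm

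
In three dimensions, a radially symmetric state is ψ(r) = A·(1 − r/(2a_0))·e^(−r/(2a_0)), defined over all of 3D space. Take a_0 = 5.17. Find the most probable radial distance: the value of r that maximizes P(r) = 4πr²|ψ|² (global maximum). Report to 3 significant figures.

r ≈ 27.1

Differentiate P(r) = 4πr²|ψ|² with respect to r and set to zero.
Solving yields r = a_0·(√(5) + 3).
With a_0 = 5.17, the most probable radial distance is 27.07.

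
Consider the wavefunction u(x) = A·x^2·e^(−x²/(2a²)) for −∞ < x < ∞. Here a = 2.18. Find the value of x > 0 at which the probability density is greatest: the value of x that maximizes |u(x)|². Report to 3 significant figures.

Differentiate |u(x)|² with respect to x and set to zero.
This gives x = √(2)·a.
With a = 2.18, the value of x > 0 at which the probability density is greatest is 3.083.

x ≈ 3.08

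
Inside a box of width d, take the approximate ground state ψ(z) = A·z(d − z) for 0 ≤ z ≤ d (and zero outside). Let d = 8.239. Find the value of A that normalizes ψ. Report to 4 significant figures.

A ≈ 0.02811

Require ∫ |ψ|² dz = 1 over the whole domain.
With ψ = A·z(d − z), the integral evaluates to A²·[d^5/30].
So A² = (d^5/30)^(−1).
Plugging in d = 8.239 yields A = 0.028111.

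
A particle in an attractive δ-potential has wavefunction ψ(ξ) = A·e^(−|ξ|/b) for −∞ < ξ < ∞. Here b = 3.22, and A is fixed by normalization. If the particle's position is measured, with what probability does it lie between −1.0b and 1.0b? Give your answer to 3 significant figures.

|ψ|² is the probability density, so P = ∫_{−1.0b}^{1.0b} |ψ|² dξ.
With A² fixed by ∫|ψ|² = 1, i.e. A² = (b)^(−1), substitute and integrate.
Both integrals are even about ξ = 0, so only the ξ ≥ 0 halves are needed (the factors of 2 cancel). In terms of u = ξ/b (A² and the length scale cancel between numerator and denominator), P = [∫_{0}^{1.0} e^(-2·u) du] / [∫_{0}^{∞} e^(-2·u) du].
With ∫ e^(-2·u) du = -e^(-2·u)/2 + C, the region integral is 1/2 - e^(-2)/2 and the full one is 1/2.
Evaluating gives P = 0.8647.

P ≈ 0.865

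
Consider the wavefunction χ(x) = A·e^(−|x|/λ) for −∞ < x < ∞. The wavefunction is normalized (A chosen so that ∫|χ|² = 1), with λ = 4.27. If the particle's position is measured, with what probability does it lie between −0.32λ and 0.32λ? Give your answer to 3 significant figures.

The probability is P = ∫ |χ|² dx over [−0.32λ, 0.32λ].
With A² fixed by ∫|χ|² = 1, i.e. A² = (λ)^(−1), substitute and integrate.
By symmetry take twice the x ≥ 0 contribution in numerator and denominator; the 2's cancel. In terms of u = x/λ (A² and the length scale cancel between numerator and denominator), P = [∫_{0}^{0.32} e^(-2·u) du] / [∫_{0}^{∞} e^(-2·u) du].
An antiderivative of e^(-2·u) is -e^(-2·u)/2; evaluating from 0 to 0.32 gives 1/2 - e^(-16/25)/2, while the full integral is 1/2.
This works out to P = 0.4727.

P ≈ 0.473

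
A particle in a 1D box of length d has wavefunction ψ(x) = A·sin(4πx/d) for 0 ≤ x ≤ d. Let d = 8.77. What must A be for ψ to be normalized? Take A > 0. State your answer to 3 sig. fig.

We need A² ∫|f|² dx = 1, taking the integral from 0 to d.
With ∫₀^d sin²(nπx/d) dx = d/2, ∫|ψ|² dx = A²·(d/2).
Setting this equal to 1 gives A² = 1/(d/2).
With d = 8.77: A² = 0.2281 and A = 0.4775.

A ≈ 0.478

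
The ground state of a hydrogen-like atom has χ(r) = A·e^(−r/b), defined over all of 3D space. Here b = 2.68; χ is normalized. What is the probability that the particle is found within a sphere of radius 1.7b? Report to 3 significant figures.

P = ∫ |χ|² 4πr² dr over r ≤ 1.7b.
Normalization gives A² = 1/(π·b^3).
Substituting u = r/b, A², 4π and the length scale all cancel in the ratio: P = ∫_{0}^{1.7} u^2·e^(-2·u) du / ∫_{0}^{∞} u^2·e^(-2·u) du.
An antiderivative of u^2·e^(-2·u) is -(2·u^2 + 2·u + 1)·e^(-2·u)/4; evaluating from 0 to 1.7 gives 1/4 - 509·e^(-17/5)/200, while the full integral is 1/4.
The region integral divided by the full integral gives P = 0.6603.

P ≈ 0.660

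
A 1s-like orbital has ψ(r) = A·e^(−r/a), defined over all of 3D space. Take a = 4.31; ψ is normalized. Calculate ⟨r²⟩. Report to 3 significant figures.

⟨r^2⟩ ≈ 55.7

The expectation value is the |ψ|²-weighted average of r^2: ∫ r^2|ψ|² 4πr² dr.
The ratio of the moment integral to the normalization integral gives ⟨r²⟩ = 3·a^2.
Putting a = 4.31 gives 55.73.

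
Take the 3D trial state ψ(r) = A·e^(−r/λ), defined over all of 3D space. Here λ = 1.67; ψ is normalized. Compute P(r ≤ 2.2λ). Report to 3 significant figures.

P ≈ 0.815

With dV = 4πr²dr, the probability is ∫|ψ|² dV over r ≤ 2.2λ.
A² is fixed by ∫₀^∞ 4πr²|ψ|² dr = 1, i.e. A² = (π·λ^3)^(−1).
Let u = r/λ; then A², 4π and the length scale all cancel, so P = ∫_{0}^{2.2} u^2·e^(-2·u) du ÷ ∫_{0}^{∞} u^2·e^(-2·u) du.
Using ∫ u^2·e^(-2·u) du = -(2·u^2 + 2·u + 1)·e^(-2·u)/4, the numerator is 1/4 - 377·e^(-22/5)/100 and the denominator is 1/4.
The region integral divided by the full integral gives P = 0.8149.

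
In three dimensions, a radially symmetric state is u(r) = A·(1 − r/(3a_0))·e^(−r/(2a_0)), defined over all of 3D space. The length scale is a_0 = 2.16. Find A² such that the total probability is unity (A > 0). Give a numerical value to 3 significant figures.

The normalization condition is ∫|u|² 4πr² dr = 1 from 0 to ∞.
With u = A·(1 − r/(3a_0))·e^(−r/(2a_0)), the integral evaluates to A²·[8·π·a_0^3/3].
Hence A² = 1/[8·π·a_0^3/3].
Plugging in a_0 = 2.16 yields A = 0.1088.

A^2 ≈ 0.0118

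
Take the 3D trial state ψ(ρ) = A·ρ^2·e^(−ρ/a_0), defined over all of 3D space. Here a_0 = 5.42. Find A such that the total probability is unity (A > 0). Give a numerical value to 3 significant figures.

We need A² ∫|f|² 4πρ² dρ = 1, taking the integral from 0 to ∞.
In 3D with spherical symmetry the volume element is 4πρ² dρ.
Using ∫₀^∞ ρⁿ e^(−αρ) dρ = n!/αⁿ⁺¹, with ψ = A·ρ^2·e^(−ρ/a_0), the integral evaluates to A²·[45·π·a_0^7/2].
So A² = (45·π·a_0^7/2)^(−1).
Plugging in a_0 = 5.42 yields A = 0.0003209.

A ≈ 0.000321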